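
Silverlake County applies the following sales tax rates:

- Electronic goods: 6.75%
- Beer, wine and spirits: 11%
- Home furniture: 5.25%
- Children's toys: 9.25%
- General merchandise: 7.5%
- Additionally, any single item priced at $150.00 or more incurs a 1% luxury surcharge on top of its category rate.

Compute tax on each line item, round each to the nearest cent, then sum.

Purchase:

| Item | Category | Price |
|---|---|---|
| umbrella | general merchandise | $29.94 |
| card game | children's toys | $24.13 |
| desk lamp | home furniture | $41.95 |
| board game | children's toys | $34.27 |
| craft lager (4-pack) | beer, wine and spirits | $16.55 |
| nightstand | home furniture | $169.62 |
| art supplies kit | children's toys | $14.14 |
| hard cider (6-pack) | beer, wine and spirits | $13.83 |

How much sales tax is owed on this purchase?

Umbrella $29.94: general merchandise → 7.5% → $2.25
Card game $24.13: children's toys → 9.25% → $2.23
Desk lamp $41.95: home furniture → 5.25% → $2.20
Board game $34.27: children's toys → 9.25% → $3.17
Craft lager (4-pack) $16.55: beer, wine and spirits → 11% → $1.82
Nightstand $169.62: home furniture → 5.25% + 1% surcharge = 6.25% → $10.60
Art supplies kit $14.14: children's toys → 9.25% → $1.31
Hard cider (6-pack) $13.83: beer, wine and spirits → 11% → $1.52
Total tax = $2.25 + $2.23 + $2.20 + $3.17 + $1.82 + $10.60 + $1.31 + $1.52 = $25.10

$25.10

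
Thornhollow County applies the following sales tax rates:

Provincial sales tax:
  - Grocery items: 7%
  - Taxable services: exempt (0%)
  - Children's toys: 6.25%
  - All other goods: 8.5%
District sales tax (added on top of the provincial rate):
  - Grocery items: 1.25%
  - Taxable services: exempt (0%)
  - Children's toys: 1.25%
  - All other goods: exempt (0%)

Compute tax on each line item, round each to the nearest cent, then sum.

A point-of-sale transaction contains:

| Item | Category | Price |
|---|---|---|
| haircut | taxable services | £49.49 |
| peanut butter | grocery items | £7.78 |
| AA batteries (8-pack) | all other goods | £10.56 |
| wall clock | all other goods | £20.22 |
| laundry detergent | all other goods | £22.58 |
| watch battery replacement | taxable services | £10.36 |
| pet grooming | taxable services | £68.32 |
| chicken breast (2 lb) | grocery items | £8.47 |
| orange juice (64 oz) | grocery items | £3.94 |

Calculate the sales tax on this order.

£6.21

Haircut £49.49: taxable services → 0% + 0% district = 0% → £0.00
Peanut butter £7.78: grocery items → 7% + 1.25% district = 8.25% → £0.64
AA batteries (8-pack) £10.56: all other goods → 8.5% + 0% district = 8.5% → £0.90
Wall clock £20.22: all other goods → 8.5% + 0% district = 8.5% → £1.72
Laundry detergent £22.58: all other goods → 8.5% + 0% district = 8.5% → £1.92
Watch battery replacement £10.36: taxable services → 0% + 0% district = 0% → £0.00
Pet grooming £68.32: taxable services → 0% + 0% district = 0% → £0.00
Chicken breast (2 lb) £8.47: grocery items → 7% + 1.25% district = 8.25% → £0.70
Orange juice (64 oz) £3.94: grocery items → 7% + 1.25% district = 8.25% → £0.33
Total tax = £0.64 + £0.90 + £1.72 + £1.92 + £0.70 + £0.33 = £6.21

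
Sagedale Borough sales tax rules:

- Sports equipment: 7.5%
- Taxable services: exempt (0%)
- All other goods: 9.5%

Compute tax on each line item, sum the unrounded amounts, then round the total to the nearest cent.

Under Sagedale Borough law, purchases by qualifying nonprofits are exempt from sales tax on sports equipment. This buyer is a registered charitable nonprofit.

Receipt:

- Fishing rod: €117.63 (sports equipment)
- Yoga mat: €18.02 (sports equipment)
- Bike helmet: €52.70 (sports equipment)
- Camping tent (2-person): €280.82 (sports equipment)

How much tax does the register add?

€0.00

Fishing rod €117.63: sports equipment, buyer-exempt → 0% → €0.00
Yoga mat €18.02: sports equipment, buyer-exempt → 0% → €0.00
Bike helmet €52.70: sports equipment, buyer-exempt → 0% → €0.00
Camping tent (2-person) €280.82: sports equipment, buyer-exempt → 0% → €0.00
Unrounded tax sum = €0.00 → €0.00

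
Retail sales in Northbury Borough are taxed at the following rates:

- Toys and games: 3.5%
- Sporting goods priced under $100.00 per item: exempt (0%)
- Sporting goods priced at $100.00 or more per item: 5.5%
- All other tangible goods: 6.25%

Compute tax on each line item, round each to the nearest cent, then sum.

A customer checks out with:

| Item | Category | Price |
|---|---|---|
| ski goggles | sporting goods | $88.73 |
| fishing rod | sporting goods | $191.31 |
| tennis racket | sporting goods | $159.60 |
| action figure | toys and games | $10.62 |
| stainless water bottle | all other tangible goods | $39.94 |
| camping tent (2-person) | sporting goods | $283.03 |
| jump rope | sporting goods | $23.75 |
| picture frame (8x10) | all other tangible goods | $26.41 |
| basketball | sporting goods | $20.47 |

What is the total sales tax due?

$39.39

Ski goggles $88.73: sporting goods, under $100.00 → 0% → $0.00
Fishing rod $191.31: sporting goods, $100.00 or more → 5.5% → $10.52
Tennis racket $159.60: sporting goods, $100.00 or more → 5.5% → $8.78
Action figure $10.62: toys and games → 3.5% → $0.37
Stainless water bottle $39.94: all other tangible goods → 6.25% → $2.50
Camping tent (2-person) $283.03: sporting goods, $100.00 or more → 5.5% → $15.57
Jump rope $23.75: sporting goods, under $100.00 → 0% → $0.00
Picture frame (8x10) $26.41: all other tangible goods → 6.25% → $1.65
Basketball $20.47: sporting goods, under $100.00 → 0% → $0.00
Total tax = $10.52 + $8.78 + $0.37 + $2.50 + $15.57 + $1.65 = $39.39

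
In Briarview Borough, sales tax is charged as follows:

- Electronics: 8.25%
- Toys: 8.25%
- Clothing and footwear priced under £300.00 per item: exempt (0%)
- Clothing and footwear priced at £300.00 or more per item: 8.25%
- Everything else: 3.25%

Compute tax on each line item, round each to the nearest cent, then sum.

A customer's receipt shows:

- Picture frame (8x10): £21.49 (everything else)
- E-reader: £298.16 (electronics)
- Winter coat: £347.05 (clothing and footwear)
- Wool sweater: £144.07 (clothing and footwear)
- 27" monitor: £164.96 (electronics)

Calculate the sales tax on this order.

£67.54

Picture frame (8x10) £21.49: everything else → 3.25% → £0.70
E-reader £298.16: electronics → 8.25% → £24.60
Winter coat £347.05: clothing and footwear, £300.00 or more → 8.25% → £28.63
Wool sweater £144.07: clothing and footwear, under £300.00 → 0% → £0.00
27" monitor £164.96: electronics → 8.25% → £13.61
Total tax = £0.70 + £24.60 + £28.63 + £13.61 = £67.54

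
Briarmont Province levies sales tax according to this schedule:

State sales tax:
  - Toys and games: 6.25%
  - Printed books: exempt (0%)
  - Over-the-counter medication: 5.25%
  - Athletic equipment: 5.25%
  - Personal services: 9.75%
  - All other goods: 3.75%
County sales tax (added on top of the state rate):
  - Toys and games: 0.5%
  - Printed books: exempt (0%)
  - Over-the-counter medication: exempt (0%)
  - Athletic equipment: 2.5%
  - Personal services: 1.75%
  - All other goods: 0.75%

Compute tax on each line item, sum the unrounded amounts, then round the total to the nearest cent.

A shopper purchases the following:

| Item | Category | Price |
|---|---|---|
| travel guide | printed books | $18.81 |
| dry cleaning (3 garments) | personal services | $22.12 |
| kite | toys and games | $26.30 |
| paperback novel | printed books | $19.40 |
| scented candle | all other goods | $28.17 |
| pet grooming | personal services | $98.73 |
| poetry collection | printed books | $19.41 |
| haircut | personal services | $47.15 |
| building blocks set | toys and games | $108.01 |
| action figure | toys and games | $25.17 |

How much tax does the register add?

$31.35

Travel guide $18.81: printed books → 0% + 0% county = 0% → $0.00
Dry cleaning (3 garments) $22.12: personal services → 9.75% + 1.75% county = 11.5% → $2.5438
Kite $26.30: toys and games → 6.25% + 0.5% county = 6.75% → $1.77525
Paperback novel $19.40: printed books → 0% + 0% county = 0% → $0.00
Scented candle $28.17: all other goods → 3.75% + 0.75% county = 4.5% → $1.26765
Pet grooming $98.73: personal services → 9.75% + 1.75% county = 11.5% → $11.35395
Poetry collection $19.41: printed books → 0% + 0% county = 0% → $0.00
Haircut $47.15: personal services → 9.75% + 1.75% county = 11.5% → $5.42225
Building blocks set $108.01: toys and games → 6.25% + 0.5% county = 6.75% → $7.290675
Action figure $25.17: toys and games → 6.25% + 0.5% county = 6.75% → $1.698975
Unrounded tax sum = $31.35255 → $31.35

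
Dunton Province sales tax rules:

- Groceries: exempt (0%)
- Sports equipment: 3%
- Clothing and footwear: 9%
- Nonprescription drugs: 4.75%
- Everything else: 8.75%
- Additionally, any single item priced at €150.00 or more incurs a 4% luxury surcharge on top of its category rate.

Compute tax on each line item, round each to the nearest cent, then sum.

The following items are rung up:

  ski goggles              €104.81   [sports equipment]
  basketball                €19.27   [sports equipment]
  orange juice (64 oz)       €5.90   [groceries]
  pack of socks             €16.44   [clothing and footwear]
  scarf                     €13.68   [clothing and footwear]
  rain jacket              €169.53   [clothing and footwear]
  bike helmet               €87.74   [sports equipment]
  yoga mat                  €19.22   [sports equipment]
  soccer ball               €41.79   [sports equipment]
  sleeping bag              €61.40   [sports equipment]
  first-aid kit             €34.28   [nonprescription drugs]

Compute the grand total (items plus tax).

€610.46

Ski goggles €104.81: sports equipment → 3% → €3.14
Basketball €19.27: sports equipment → 3% → €0.58
Orange juice (64 oz) €5.90: groceries → 0% → €0.00
Pack of socks €16.44: clothing and footwear → 9% → €1.48
Scarf €13.68: clothing and footwear → 9% → €1.23
Rain jacket €169.53: clothing and footwear → 9% + 4% surcharge = 13% → €22.04
Bike helmet €87.74: sports equipment → 3% → €2.63
Yoga mat €19.22: sports equipment → 3% → €0.58
Soccer ball €41.79: sports equipment → 3% → €1.25
Sleeping bag €61.40: sports equipment → 3% → €1.84
First-aid kit €34.28: nonprescription drugs → 4.75% → €1.63
Subtotal = €574.06; tax = €36.40; total due = €610.46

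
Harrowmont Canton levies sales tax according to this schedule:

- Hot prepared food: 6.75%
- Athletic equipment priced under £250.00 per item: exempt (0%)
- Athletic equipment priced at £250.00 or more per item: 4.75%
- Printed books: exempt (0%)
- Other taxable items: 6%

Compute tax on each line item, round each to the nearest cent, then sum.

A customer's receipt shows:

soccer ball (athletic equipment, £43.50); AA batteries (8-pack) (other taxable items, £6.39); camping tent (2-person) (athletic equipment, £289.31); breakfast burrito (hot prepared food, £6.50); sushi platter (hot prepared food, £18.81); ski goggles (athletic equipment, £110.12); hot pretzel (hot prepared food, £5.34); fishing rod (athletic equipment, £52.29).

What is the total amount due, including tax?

£548.45

Soccer ball £43.50: athletic equipment, under £250.00 → 0% → £0.00
AA batteries (8-pack) £6.39: other taxable items → 6% → £0.38
Camping tent (2-person) £289.31: athletic equipment, £250.00 or more → 4.75% → £13.74
Breakfast burrito £6.50: hot prepared food → 6.75% → £0.44
Sushi platter £18.81: hot prepared food → 6.75% → £1.27
Ski goggles £110.12: athletic equipment, under £250.00 → 0% → £0.00
Hot pretzel £5.34: hot prepared food → 6.75% → £0.36
Fishing rod £52.29: athletic equipment, under £250.00 → 0% → £0.00
Subtotal = £532.26; tax = £16.19; total due = £548.45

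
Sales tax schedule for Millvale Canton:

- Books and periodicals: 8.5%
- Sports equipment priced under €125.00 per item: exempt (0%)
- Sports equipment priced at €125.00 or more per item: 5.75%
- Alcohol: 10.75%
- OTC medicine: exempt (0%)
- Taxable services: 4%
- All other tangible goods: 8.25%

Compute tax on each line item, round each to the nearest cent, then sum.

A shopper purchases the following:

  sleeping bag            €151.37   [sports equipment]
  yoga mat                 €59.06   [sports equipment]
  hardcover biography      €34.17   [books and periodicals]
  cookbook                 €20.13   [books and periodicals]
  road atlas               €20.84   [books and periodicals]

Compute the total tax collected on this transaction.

€15.08

Sleeping bag €151.37: sports equipment, €125.00 or more → 5.75% → €8.70
Yoga mat €59.06: sports equipment, under €125.00 → 0% → €0.00
Hardcover biography €34.17: books and periodicals → 8.5% → €2.90
Cookbook €20.13: books and periodicals → 8.5% → €1.71
Road atlas €20.84: books and periodicals → 8.5% → €1.77
Total tax = €8.70 + €2.90 + €1.71 + €1.77 = €15.08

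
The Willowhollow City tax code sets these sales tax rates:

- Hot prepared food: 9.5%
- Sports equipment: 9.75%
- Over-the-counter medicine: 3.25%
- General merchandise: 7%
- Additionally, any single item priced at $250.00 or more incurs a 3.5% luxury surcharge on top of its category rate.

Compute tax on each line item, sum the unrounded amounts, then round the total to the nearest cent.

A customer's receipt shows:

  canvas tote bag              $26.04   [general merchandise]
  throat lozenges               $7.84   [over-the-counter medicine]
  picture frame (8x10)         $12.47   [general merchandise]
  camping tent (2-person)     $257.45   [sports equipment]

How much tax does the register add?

Canvas tote bag $26.04: general merchandise → 7% → $1.8228
Throat lozenges $7.84: over-the-counter medicine → 3.25% → $0.2548
Picture frame (8x10) $12.47: general merchandise → 7% → $0.8729
Camping tent (2-person) $257.45: sports equipment → 9.75% + 3.5% surcharge = 13.25% → $34.112125
Unrounded tax sum = $37.062625 → $37.06

$37.06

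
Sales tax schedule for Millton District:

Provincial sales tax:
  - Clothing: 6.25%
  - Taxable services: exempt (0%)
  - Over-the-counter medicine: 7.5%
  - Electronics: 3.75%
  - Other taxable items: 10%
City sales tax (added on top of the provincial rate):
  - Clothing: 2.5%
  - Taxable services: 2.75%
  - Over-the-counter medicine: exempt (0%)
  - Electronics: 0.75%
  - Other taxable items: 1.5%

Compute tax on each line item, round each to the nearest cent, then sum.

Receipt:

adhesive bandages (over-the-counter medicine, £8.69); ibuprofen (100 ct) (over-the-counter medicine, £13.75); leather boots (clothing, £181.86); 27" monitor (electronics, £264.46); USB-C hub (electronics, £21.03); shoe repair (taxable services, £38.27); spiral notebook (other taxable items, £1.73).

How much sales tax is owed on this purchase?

Adhesive bandages £8.69: over-the-counter medicine → 7.5% + 0% city = 7.5% → £0.65
Ibuprofen (100 ct) £13.75: over-the-counter medicine → 7.5% + 0% city = 7.5% → £1.03
Leather boots £181.86: clothing → 6.25% + 2.5% city = 8.75% → £15.91
27" monitor £264.46: electronics → 3.75% + 0.75% city = 4.5% → £11.90
USB-C hub £21.03: electronics → 3.75% + 0.75% city = 4.5% → £0.95
Shoe repair £38.27: taxable services → 0% + 2.75% city = 2.75% → £1.05
Spiral notebook £1.73: other taxable items → 10% + 1.5% city = 11.5% → £0.20
Total tax = £0.65 + £1.03 + £15.91 + £11.90 + £0.95 + £1.05 + £0.20 = £31.69

£31.69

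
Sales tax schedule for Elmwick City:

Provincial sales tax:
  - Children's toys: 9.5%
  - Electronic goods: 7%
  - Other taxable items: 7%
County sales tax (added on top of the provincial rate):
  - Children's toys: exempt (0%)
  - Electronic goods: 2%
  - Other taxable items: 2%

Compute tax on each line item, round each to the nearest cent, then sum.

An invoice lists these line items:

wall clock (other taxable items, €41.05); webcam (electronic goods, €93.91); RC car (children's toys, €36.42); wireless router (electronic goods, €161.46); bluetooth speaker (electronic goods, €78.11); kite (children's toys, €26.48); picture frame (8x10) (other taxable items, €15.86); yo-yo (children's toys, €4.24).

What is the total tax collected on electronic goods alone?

€30.01

Webcam €93.91: electronic goods → 7% + 2% county = 9% → €8.45
Wireless router €161.46: electronic goods → 7% + 2% county = 9% → €14.53
Bluetooth speaker €78.11: electronic goods → 7% + 2% county = 9% → €7.03
Tax on electronic goods = €8.45 + €14.53 + €7.03 = €30.01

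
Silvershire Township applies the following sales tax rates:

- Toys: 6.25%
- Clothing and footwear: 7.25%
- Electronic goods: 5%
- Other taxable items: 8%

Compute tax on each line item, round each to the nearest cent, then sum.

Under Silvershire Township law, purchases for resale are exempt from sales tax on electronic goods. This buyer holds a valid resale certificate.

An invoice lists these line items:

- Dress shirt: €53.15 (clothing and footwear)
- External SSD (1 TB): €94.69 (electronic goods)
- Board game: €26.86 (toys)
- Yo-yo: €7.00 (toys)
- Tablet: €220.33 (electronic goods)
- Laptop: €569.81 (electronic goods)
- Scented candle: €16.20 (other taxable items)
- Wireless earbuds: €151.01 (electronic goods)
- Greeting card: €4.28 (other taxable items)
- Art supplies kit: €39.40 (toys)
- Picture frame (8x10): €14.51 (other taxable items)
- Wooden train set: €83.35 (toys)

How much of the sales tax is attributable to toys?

€9.79

Board game €26.86: toys → 6.25% → €1.68
Yo-yo €7.00: toys → 6.25% → €0.44
Art supplies kit €39.40: toys → 6.25% → €2.46
Wooden train set €83.35: toys → 6.25% → €5.21
Tax on toys = €1.68 + €0.44 + €2.46 + €5.21 = €9.79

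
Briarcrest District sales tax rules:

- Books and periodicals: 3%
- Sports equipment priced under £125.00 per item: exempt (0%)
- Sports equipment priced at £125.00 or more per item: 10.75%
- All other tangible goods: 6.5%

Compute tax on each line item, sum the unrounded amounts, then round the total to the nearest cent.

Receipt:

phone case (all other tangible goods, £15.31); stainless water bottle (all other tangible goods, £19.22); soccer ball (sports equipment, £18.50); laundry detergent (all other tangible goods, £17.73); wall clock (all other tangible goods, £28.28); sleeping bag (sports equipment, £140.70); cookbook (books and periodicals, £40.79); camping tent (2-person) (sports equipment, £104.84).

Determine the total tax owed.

£21.58

Phone case £15.31: all other tangible goods → 6.5% → £0.99515
Stainless water bottle £19.22: all other tangible goods → 6.5% → £1.2493
Soccer ball £18.50: sports equipment, under £125.00 → 0% → £0.00
Laundry detergent £17.73: all other tangible goods → 6.5% → £1.15245
Wall clock £28.28: all other tangible goods → 6.5% → £1.8382
Sleeping bag £140.70: sports equipment, £125.00 or more → 10.75% → £15.12525
Cookbook £40.79: books and periodicals → 3% → £1.2237
Camping tent (2-person) £104.84: sports equipment, under £125.00 → 0% → £0.00
Unrounded tax sum = £21.58405 → £21.58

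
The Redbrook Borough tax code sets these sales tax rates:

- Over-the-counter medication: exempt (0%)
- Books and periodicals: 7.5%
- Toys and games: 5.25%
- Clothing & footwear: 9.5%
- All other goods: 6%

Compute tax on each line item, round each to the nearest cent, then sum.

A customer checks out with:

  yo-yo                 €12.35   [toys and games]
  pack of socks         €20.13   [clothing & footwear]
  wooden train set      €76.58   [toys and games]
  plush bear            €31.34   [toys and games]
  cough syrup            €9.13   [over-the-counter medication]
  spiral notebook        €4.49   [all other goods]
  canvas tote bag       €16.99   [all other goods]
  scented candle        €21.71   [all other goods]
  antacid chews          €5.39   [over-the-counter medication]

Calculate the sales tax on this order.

Yo-yo €12.35: toys and games → 5.25% → €0.65
Pack of socks €20.13: clothing & footwear → 9.5% → €1.91
Wooden train set €76.58: toys and games → 5.25% → €4.02
Plush bear €31.34: toys and games → 5.25% → €1.65
Cough syrup €9.13: over-the-counter medication → 0% → €0.00
Spiral notebook €4.49: all other goods → 6% → €0.27
Canvas tote bag €16.99: all other goods → 6% → €1.02
Scented candle €21.71: all other goods → 6% → €1.30
Antacid chews €5.39: over-the-counter medication → 0% → €0.00
Total tax = €0.65 + €1.91 + €4.02 + €1.65 + €0.27 + €1.02 + €1.30 = €10.82

€10.82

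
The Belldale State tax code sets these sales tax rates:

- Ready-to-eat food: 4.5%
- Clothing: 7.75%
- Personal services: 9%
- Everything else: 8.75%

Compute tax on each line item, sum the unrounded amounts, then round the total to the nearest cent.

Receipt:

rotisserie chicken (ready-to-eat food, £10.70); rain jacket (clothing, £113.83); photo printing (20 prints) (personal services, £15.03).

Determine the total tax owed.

£10.66

Rotisserie chicken £10.70: ready-to-eat food → 4.5% → £0.4815
Rain jacket £113.83: clothing → 7.75% → £8.821825
Photo printing (20 prints) £15.03: personal services → 9% → £1.3527
Unrounded tax sum = £10.656025 → £10.66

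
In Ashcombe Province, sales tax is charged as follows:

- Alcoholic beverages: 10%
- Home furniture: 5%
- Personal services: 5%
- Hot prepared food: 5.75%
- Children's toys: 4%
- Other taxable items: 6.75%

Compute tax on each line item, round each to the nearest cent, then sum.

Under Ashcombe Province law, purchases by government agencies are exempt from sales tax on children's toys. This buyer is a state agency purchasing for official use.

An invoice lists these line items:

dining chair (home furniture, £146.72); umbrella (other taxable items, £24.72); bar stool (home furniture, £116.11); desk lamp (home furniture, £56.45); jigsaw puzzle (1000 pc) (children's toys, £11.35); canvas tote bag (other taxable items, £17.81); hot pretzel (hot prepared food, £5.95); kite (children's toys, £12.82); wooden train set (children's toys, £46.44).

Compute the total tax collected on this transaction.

£19.18

Dining chair £146.72: home furniture → 5% → £7.34
Umbrella £24.72: other taxable items → 6.75% → £1.67
Bar stool £116.11: home furniture → 5% → £5.81
Desk lamp £56.45: home furniture → 5% → £2.82
Jigsaw puzzle (1000 pc) £11.35: children's toys, buyer-exempt → 0% → £0.00
Canvas tote bag £17.81: other taxable items → 6.75% → £1.20
Hot pretzel £5.95: hot prepared food → 5.75% → £0.34
Kite £12.82: children's toys, buyer-exempt → 0% → £0.00
Wooden train set £46.44: children's toys, buyer-exempt → 0% → £0.00
Total tax = £7.34 + £1.67 + £5.81 + £2.82 + £1.20 + £0.34 = £19.18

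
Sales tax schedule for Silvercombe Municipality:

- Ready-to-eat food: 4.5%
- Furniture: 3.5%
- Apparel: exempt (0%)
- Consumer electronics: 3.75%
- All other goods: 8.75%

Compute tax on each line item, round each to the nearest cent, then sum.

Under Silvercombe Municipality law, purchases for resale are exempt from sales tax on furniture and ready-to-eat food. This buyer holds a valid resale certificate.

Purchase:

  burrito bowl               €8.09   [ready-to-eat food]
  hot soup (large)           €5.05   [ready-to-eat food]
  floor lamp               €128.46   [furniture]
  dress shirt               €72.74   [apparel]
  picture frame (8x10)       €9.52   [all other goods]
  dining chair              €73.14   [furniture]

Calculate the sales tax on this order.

€0.83

Burrito bowl €8.09: ready-to-eat food, buyer-exempt → 0% → €0.00
Hot soup (large) €5.05: ready-to-eat food, buyer-exempt → 0% → €0.00
Floor lamp €128.46: furniture, buyer-exempt → 0% → €0.00
Dress shirt €72.74: apparel → 0% → €0.00
Picture frame (8x10) €9.52: all other goods → 8.75% → €0.83
Dining chair €73.14: furniture, buyer-exempt → 0% → €0.00
Total tax = €0.83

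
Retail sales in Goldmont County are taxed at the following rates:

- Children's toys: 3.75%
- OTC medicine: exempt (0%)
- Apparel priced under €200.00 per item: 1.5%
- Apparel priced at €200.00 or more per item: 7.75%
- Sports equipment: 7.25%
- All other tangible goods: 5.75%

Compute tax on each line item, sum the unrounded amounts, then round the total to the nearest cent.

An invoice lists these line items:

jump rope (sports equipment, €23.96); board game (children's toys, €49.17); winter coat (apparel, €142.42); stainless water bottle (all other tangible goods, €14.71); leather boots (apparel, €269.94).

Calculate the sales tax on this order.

Jump rope €23.96: sports equipment → 7.25% → €1.7371
Board game €49.17: children's toys → 3.75% → €1.843875
Winter coat €142.42: apparel, under €200.00 → 1.5% → €2.1363
Stainless water bottle €14.71: all other tangible goods → 5.75% → €0.845825
Leather boots €269.94: apparel, €200.00 or more → 7.75% → €20.92035
Unrounded tax sum = €27.48345 → €27.48

€27.48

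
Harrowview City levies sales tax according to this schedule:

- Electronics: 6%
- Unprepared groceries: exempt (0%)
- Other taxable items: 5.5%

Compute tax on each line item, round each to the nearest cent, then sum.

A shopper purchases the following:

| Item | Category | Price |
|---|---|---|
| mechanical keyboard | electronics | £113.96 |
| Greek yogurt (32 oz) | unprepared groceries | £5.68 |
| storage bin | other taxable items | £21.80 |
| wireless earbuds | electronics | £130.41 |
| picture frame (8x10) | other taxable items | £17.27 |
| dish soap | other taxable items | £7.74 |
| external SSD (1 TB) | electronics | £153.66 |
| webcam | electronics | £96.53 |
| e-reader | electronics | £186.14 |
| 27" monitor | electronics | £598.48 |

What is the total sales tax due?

Mechanical keyboard £113.96: electronics → 6% → £6.84
Greek yogurt (32 oz) £5.68: unprepared groceries → 0% → £0.00
Storage bin £21.80: other taxable items → 5.5% → £1.20
Wireless earbuds £130.41: electronics → 6% → £7.82
Picture frame (8x10) £17.27: other taxable items → 5.5% → £0.95
Dish soap £7.74: other taxable items → 5.5% → £0.43
External SSD (1 TB) £153.66: electronics → 6% → £9.22
Webcam £96.53: electronics → 6% → £5.79
E-reader £186.14: electronics → 6% → £11.17
27" monitor £598.48: electronics → 6% → £35.91
Total tax = £6.84 + £1.20 + £7.82 + £0.95 + £0.43 + £9.22 + £5.79 + £11.17 + £35.91 = £79.33

£79.33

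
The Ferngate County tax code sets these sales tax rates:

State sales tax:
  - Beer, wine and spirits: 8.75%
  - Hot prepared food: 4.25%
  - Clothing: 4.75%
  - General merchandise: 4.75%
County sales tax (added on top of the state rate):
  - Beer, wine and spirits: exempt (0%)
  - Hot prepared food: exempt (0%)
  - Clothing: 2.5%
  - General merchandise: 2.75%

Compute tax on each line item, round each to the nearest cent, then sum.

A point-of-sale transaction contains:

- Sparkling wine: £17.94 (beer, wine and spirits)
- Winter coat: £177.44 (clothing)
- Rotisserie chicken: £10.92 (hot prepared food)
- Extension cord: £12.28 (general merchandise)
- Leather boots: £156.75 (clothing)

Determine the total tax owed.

£27.17

Sparkling wine £17.94: beer, wine and spirits → 8.75% + 0% county = 8.75% → £1.57
Winter coat £177.44: clothing → 4.75% + 2.5% county = 7.25% → £12.86
Rotisserie chicken £10.92: hot prepared food → 4.25% + 0% county = 4.25% → £0.46
Extension cord £12.28: general merchandise → 4.75% + 2.75% county = 7.5% → £0.92
Leather boots £156.75: clothing → 4.75% + 2.5% county = 7.25% → £11.36
Total tax = £1.57 + £12.86 + £0.46 + £0.92 + £11.36 = £27.17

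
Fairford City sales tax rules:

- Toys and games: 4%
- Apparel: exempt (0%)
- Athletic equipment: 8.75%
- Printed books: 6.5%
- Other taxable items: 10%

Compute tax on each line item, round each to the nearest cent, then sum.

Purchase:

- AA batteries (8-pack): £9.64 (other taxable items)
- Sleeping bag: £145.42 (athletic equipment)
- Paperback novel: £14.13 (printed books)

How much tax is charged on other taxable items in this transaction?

£0.96

AA batteries (8-pack) £9.64: other taxable items → 10% → £0.96
Tax on other taxable items = £0.96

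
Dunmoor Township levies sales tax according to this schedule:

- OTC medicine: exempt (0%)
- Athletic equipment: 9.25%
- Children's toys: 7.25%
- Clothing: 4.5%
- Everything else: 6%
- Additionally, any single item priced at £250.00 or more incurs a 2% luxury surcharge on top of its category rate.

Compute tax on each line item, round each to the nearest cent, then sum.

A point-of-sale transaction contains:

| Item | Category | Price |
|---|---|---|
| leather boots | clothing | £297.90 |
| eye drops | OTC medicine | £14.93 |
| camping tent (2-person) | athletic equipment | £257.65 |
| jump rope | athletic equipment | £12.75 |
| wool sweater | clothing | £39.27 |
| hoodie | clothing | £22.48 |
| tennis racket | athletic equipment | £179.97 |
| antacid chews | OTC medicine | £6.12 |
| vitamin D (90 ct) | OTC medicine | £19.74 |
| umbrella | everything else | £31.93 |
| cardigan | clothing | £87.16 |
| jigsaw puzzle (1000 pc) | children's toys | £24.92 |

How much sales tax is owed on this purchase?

£76.61

Leather boots £297.90: clothing → 4.5% + 2% surcharge = 6.5% → £19.36
Eye drops £14.93: OTC medicine → 0% → £0.00
Camping tent (2-person) £257.65: athletic equipment → 9.25% + 2% surcharge = 11.25% → £28.99
Jump rope £12.75: athletic equipment → 9.25% → £1.18
Wool sweater £39.27: clothing → 4.5% → £1.77
Hoodie £22.48: clothing → 4.5% → £1.01
Tennis racket £179.97: athletic equipment → 9.25% → £16.65
Antacid chews £6.12: OTC medicine → 0% → £0.00
Vitamin D (90 ct) £19.74: OTC medicine → 0% → £0.00
Umbrella £31.93: everything else → 6% → £1.92
Cardigan £87.16: clothing → 4.5% → £3.92
Jigsaw puzzle (1000 pc) £24.92: children's toys → 7.25% → £1.81
Total tax = £19.36 + £28.99 + £1.18 + £1.77 + £1.01 + £16.65 + £1.92 + £3.92 + £1.81 = £76.61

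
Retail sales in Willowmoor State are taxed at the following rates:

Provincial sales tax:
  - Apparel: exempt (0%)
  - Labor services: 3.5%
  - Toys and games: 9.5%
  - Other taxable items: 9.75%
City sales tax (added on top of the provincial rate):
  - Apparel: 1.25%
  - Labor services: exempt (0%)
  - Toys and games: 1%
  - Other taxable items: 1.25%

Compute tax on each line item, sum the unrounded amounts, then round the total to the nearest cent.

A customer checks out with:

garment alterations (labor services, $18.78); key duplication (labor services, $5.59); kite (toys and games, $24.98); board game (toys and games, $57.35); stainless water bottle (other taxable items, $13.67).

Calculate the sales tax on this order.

Garment alterations $18.78: labor services → 3.5% + 0% city = 3.5% → $0.6573
Key duplication $5.59: labor services → 3.5% + 0% city = 3.5% → $0.19565
Kite $24.98: toys and games → 9.5% + 1% city = 10.5% → $2.6229
Board game $57.35: toys and games → 9.5% + 1% city = 10.5% → $6.02175
Stainless water bottle $13.67: other taxable items → 9.75% + 1.25% city = 11% → $1.5037
Unrounded tax sum = $11.0013 → $11.00

$11.00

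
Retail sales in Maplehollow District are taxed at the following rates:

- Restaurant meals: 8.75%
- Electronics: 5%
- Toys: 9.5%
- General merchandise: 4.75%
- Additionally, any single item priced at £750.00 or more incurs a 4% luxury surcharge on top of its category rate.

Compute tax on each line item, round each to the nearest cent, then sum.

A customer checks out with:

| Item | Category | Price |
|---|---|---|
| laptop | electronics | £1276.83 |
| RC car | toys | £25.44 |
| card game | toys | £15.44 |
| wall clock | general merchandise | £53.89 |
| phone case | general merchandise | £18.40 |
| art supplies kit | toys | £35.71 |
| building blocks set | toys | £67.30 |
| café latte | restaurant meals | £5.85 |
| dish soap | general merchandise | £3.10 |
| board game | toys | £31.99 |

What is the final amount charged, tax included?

Laptop £1276.83: electronics → 5% + 4% surcharge = 9% → £114.91
RC car £25.44: toys → 9.5% → £2.42
Card game £15.44: toys → 9.5% → £1.47
Wall clock £53.89: general merchandise → 4.75% → £2.56
Phone case £18.40: general merchandise → 4.75% → £0.87
Art supplies kit £35.71: toys → 9.5% → £3.39
Building blocks set £67.30: toys → 9.5% → £6.39
Café latte £5.85: restaurant meals → 8.75% → £0.51
Dish soap £3.10: general merchandise → 4.75% → £0.15
Board game £31.99: toys → 9.5% → £3.04
Subtotal = £1533.95; tax = £135.71; total due = £1669.66

£1669.66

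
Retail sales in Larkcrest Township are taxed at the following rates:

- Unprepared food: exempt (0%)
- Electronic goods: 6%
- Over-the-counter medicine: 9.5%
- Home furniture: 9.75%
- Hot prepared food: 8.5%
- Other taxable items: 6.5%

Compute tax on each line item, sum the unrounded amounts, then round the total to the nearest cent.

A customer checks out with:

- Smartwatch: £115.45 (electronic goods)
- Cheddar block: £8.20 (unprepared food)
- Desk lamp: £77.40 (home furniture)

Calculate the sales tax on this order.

Smartwatch £115.45: electronic goods → 6% → £6.927
Cheddar block £8.20: unprepared food → 0% → £0.00
Desk lamp £77.40: home furniture → 9.75% → £7.5465
Unrounded tax sum = £14.4735 → £14.47

£14.47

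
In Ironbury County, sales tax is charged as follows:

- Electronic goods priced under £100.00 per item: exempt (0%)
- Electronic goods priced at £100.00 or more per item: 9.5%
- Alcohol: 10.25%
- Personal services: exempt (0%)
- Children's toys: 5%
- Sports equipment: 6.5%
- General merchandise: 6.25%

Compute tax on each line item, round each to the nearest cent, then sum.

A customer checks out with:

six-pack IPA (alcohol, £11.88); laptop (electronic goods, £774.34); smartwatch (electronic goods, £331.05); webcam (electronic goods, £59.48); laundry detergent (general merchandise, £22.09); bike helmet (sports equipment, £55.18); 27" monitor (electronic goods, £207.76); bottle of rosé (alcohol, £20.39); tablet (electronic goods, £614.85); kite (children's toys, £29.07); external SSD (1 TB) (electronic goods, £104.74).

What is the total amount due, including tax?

£2433.67

Six-pack IPA £11.88: alcohol → 10.25% → £1.22
Laptop £774.34: electronic goods, £100.00 or more → 9.5% → £73.56
Smartwatch £331.05: electronic goods, £100.00 or more → 9.5% → £31.45
Webcam £59.48: electronic goods, under £100.00 → 0% → £0.00
Laundry detergent £22.09: general merchandise → 6.25% → £1.38
Bike helmet £55.18: sports equipment → 6.5% → £3.59
27" monitor £207.76: electronic goods, £100.00 or more → 9.5% → £19.74
Bottle of rosé £20.39: alcohol → 10.25% → £2.09
Tablet £614.85: electronic goods, £100.00 or more → 9.5% → £58.41
Kite £29.07: children's toys → 5% → £1.45
External SSD (1 TB) £104.74: electronic goods, £100.00 or more → 9.5% → £9.95
Subtotal = £2230.83; tax = £202.84; total due = £2433.67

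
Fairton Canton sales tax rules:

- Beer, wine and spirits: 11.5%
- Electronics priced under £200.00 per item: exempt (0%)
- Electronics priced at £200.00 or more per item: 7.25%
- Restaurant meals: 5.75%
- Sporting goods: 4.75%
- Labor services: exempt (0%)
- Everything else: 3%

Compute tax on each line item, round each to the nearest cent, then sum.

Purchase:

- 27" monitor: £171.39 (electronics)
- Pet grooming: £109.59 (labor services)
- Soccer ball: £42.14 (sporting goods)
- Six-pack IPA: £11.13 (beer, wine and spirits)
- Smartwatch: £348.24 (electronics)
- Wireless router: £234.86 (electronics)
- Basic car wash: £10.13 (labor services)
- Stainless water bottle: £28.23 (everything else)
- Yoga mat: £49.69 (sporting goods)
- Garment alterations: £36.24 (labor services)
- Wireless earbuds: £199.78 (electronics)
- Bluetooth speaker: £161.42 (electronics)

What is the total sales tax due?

27" monitor £171.39: electronics, under £200.00 → 0% → £0.00
Pet grooming £109.59: labor services → 0% → £0.00
Soccer ball £42.14: sporting goods → 4.75% → £2.00
Six-pack IPA £11.13: beer, wine and spirits → 11.5% → £1.28
Smartwatch £348.24: electronics, £200.00 or more → 7.25% → £25.25
Wireless router £234.86: electronics, £200.00 or more → 7.25% → £17.03
Basic car wash £10.13: labor services → 0% → £0.00
Stainless water bottle £28.23: everything else → 3% → £0.85
Yoga mat £49.69: sporting goods → 4.75% → £2.36
Garment alterations £36.24: labor services → 0% → £0.00
Wireless earbuds £199.78: electronics, under £200.00 → 0% → £0.00
Bluetooth speaker £161.42: electronics, under £200.00 → 0% → £0.00
Total tax = £2.00 + £1.28 + £25.25 + £17.03 + £0.85 + £2.36 = £48.77

£48.77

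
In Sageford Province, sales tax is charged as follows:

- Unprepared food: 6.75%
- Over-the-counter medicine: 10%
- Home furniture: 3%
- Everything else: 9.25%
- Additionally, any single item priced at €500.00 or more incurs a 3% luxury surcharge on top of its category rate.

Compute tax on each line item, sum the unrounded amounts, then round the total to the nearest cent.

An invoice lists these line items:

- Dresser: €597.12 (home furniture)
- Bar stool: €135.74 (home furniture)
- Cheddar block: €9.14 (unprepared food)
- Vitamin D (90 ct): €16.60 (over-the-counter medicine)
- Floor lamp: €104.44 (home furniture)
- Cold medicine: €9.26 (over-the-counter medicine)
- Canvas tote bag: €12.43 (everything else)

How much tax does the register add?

€47.39

Dresser €597.12: home furniture → 3% + 3% surcharge = 6% → €35.8272
Bar stool €135.74: home furniture → 3% → €4.0722
Cheddar block €9.14: unprepared food → 6.75% → €0.61695
Vitamin D (90 ct) €16.60: over-the-counter medicine → 10% → €1.66
Floor lamp €104.44: home furniture → 3% → €3.1332
Cold medicine €9.26: over-the-counter medicine → 10% → €0.926
Canvas tote bag €12.43: everything else → 9.25% → €1.149775
Unrounded tax sum = €47.385325 → €47.39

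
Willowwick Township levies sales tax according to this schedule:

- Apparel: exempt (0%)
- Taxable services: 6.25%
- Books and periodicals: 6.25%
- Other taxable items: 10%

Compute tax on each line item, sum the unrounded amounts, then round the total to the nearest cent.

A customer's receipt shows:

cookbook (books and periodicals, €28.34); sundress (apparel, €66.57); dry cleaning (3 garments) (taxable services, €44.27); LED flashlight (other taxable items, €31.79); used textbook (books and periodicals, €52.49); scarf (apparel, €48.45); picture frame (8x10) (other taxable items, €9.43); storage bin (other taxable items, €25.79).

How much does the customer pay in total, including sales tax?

€321.65

Cookbook €28.34: books and periodicals → 6.25% → €1.77125
Sundress €66.57: apparel → 0% → €0.00
Dry cleaning (3 garments) €44.27: taxable services → 6.25% → €2.766875
LED flashlight €31.79: other taxable items → 10% → €3.179
Used textbook €52.49: books and periodicals → 6.25% → €3.280625
Scarf €48.45: apparel → 0% → €0.00
Picture frame (8x10) €9.43: other taxable items → 10% → €0.943
Storage bin €25.79: other taxable items → 10% → €2.579
Subtotal = €307.13; unrounded tax = €14.51975 → €14.52; total due = €321.65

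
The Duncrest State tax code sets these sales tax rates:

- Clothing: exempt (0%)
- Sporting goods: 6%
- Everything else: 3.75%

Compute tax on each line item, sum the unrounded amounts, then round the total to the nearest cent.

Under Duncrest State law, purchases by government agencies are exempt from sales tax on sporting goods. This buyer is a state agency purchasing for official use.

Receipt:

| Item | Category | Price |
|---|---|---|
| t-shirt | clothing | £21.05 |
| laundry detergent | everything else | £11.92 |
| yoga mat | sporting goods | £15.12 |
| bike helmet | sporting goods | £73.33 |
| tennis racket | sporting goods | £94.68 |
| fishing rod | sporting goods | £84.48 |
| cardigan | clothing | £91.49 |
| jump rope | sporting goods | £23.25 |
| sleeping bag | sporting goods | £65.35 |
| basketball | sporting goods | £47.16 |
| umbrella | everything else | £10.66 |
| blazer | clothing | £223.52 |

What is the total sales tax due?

T-shirt £21.05: clothing → 0% → £0.00
Laundry detergent £11.92: everything else → 3.75% → £0.447
Yoga mat £15.12: sporting goods, buyer-exempt → 0% → £0.00
Bike helmet £73.33: sporting goods, buyer-exempt → 0% → £0.00
Tennis racket £94.68: sporting goods, buyer-exempt → 0% → £0.00
Fishing rod £84.48: sporting goods, buyer-exempt → 0% → £0.00
Cardigan £91.49: clothing → 0% → £0.00
Jump rope £23.25: sporting goods, buyer-exempt → 0% → £0.00
Sleeping bag £65.35: sporting goods, buyer-exempt → 0% → £0.00
Basketball £47.16: sporting goods, buyer-exempt → 0% → £0.00
Umbrella £10.66: everything else → 3.75% → £0.39975
Blazer £223.52: clothing → 0% → £0.00
Unrounded tax sum = £0.84675 → £0.85

£0.85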